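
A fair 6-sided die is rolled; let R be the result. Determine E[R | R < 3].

Given R < 3, R is equally likely to be any of {1, 2}.
E[R | R < 3] = (1 + 2) / 2 = 3/2.

3/2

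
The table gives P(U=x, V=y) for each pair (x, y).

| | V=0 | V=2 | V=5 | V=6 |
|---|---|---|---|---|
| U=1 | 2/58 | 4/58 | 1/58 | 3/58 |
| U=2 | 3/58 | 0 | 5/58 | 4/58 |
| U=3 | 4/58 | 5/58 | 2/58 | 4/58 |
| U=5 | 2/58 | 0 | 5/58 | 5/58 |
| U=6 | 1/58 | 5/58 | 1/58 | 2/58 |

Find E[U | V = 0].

3

P(V = 0) = 6/29.
Σ U·P over the event = 1·(2/58) + 2·(3/58) + 3·(4/58) + 5·(2/58) + 6·(1/58) = 18/29.
E[U | V = 0] = (18/29) / (6/29) = 3.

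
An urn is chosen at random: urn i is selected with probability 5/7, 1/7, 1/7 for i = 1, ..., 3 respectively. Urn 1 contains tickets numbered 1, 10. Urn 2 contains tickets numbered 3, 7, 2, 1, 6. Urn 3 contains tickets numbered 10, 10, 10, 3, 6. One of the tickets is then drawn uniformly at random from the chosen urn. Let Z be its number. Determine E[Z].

E[Z | urn 1] = (1+10)/2 = 11/2.
E[Z | urn 2] = (3+7+2+1+6)/5 = 19/5.
E[Z | urn 3] = (10+10+10+3+6)/5 = 39/5.
By the law of total expectation,
E[Z] = (5/7)·(11/2) + (1/7)·(19/5) + (1/7)·(39/5) = 391/70.

391/70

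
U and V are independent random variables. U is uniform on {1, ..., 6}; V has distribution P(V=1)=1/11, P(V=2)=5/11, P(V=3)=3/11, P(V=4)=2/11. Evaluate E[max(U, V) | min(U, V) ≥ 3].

P(min(U, V) ≥ 3) = 10/33.
Summing max(U,V)·P(x,y) over outcomes with min(U, V) ≥ 3 gives 46/33.
E[max(U, V) | min(U, V) ≥ 3] = (46/33) / (10/33) = 23/5.

23/5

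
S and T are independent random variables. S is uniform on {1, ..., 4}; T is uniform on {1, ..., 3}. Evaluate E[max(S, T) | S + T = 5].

Outcomes with S + T = 5: (2,3), (3,2), (4,1), each with probability 1/12.
E[max(S, T) | S + T = 5] = (3 + 3 + 4) / 3 = 10/3.

10/3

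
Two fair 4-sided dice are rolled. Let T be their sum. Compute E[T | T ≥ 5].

P(T ≥ 5) = 5/8.
Σ over the event: 5·1/4 + 6·3/16 + 7·1/8 + 8·1/16 = 15/4.
E[T | T ≥ 5] = (15/4) / (5/8) = 6.

6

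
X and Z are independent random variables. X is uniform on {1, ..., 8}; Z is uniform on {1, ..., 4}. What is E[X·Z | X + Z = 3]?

2

Outcomes with X + Z = 3: (1,2), (2,1), each with probability 1/32.
E[X·Z | X + Z = 3] = (2 + 2) / 2 = 2.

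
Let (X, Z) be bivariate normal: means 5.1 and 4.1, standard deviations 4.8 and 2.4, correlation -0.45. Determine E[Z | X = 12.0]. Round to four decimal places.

2.5475

E[Z | X=x] = μ_Z + ρ(σ_Z/σ_X)(x − μ_X) for jointly normal variables.
E[Z | X=12.0] = 4.1 + (-0.45)·(2.4/4.8)·(12.0 − (5.1)) = 4.1 + (-0.225)·(6.9) = 2.5475.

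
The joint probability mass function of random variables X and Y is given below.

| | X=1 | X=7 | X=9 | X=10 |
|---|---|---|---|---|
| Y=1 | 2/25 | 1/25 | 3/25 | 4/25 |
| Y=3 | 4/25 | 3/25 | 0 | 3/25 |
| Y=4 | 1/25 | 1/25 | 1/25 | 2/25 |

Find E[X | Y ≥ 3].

P(Y ≥ 3) = 3/5.
Σ X·P over the event = 1·(4/25) + 1·(1/25) + 7·(3/25) + 7·(1/25) + 9·(1/25) + 10·(3/25) + 10·(2/25) = 92/25.
E[X | Y ≥ 3] = (92/25) / (3/5) = 92/15.

92/15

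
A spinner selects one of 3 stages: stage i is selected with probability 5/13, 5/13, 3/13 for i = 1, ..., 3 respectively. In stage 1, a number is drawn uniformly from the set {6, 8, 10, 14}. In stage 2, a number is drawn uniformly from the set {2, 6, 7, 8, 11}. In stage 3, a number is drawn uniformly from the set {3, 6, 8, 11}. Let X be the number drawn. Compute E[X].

E[X | stage 1] = (6+8+10+14)/4 = 19/2.
E[X | stage 2] = (2+6+7+8+11)/5 = 34/5.
E[X | stage 3] = (3+6+8+11)/4 = 7.
E[X] = (5/13)·(19/2) + (5/13)·(34/5) + (3/13)·(7) = 205/26.

205/26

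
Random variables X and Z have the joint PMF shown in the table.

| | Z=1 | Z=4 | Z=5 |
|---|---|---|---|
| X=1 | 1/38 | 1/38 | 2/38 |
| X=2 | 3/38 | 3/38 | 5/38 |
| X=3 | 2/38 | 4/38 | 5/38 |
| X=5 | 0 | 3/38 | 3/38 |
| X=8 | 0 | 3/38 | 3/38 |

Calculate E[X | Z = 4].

29/7

P(Z = 4) = 7/19.
Σ X·P over the event = 1·(1/38) + 2·(3/38) + 3·(4/38) + 5·(3/38) + 8·(3/38) = 29/19.
E[X | Z = 4] = (29/19) / (7/19) = 29/7.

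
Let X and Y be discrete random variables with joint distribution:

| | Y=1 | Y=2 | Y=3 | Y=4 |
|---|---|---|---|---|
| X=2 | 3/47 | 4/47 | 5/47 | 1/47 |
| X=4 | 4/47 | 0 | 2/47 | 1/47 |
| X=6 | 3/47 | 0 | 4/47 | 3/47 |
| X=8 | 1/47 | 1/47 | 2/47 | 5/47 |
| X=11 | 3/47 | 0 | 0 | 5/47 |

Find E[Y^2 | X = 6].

87/10

P(X = 6) = 10/47.
Summing Y^2·P(X=x,Y=y) over the conditioning event gives 87/47.
E[Y^2 | X = 6] = (87/47) / (10/47) = 87/10.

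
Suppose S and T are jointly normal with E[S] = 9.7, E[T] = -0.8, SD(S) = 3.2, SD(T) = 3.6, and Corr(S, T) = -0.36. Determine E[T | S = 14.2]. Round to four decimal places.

The regression of T on S has slope ρ·σ_T/σ_S and passes through (μ_S, μ_T).
E[T | S=14.2] = -0.8 + (-0.36)·(3.6/3.2)·(14.2 − (9.7)) = -0.8 + (-0.405)·(4.5) = -2.6225.

-2.6225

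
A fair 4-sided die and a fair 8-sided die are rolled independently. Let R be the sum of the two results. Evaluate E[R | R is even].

P(R is even) = 1/2.
Σ over the event: 2·1/32 + 4·3/32 + 6·1/8 + 8·1/8 + 10·3/32 + 12·1/32 = 7/2.
E[R | R is even] = (7/2) / (1/2) = 7.

7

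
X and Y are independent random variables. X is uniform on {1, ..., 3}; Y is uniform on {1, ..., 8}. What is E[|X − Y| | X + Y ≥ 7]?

17/4

P(X + Y ≥ 7) = 1/2.
Summing |X−Y|·P(x,y) over outcomes with X + Y ≥ 7 gives 17/8.
E[|X − Y| | X + Y ≥ 7] = (17/8) / (1/2) = 17/4.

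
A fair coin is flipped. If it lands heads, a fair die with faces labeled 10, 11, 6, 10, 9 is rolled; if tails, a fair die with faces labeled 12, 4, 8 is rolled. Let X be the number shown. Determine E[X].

43/5

E[X | heads] = (10+11+6+10+9)/5 = 46/5.
E[X | tails] = (12+4+8)/3 = 8.
By the law of total expectation,
E[X] = (1/2)·(46/5) + (1/2)·(8) = 43/5.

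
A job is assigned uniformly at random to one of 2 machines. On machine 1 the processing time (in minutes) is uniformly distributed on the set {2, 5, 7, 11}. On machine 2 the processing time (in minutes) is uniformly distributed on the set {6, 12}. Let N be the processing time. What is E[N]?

E[N | machine 1] = (2+5+7+11)/4 = 25/4.
E[N | machine 2] = (6+12)/2 = 9.
By the law of total expectation,
E[N] = (1/2)·(25/4) + (1/2)·(9) = 61/8.

61/8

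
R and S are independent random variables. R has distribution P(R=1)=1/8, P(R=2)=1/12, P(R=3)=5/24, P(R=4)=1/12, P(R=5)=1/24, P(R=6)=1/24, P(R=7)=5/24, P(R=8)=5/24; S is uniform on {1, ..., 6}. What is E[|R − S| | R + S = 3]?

1

P(R + S = 3) = 5/144.
Summing |R−S|·P(x,y) over outcomes with R + S = 3 gives 5/144.
E[|R − S| | R + S = 3] = (5/144) / (5/144) = 1.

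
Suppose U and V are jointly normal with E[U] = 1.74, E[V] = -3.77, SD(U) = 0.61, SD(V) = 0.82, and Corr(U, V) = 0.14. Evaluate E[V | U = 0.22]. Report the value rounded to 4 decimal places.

The regression of V on U has slope ρ·σ_V/σ_U and passes through (μ_U, μ_V).
E[V | U=0.22] = -3.77 + (0.14)·(0.82/0.61)·(0.22 − (1.74)) = -3.77 + (0.1882)·(-1.52) = -4.0561.

-4.0561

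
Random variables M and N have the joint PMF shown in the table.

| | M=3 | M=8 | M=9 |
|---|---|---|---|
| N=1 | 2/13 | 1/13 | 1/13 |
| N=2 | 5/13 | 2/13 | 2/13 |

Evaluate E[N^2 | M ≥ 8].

3

P(M ≥ 8) = 6/13.
Σ N^2·P over the event = 1·(1/13) + 4·(2/13) + 1·(1/13) + 4·(2/13) = 18/13.
E[N^2 | M ≥ 8] = (18/13) / (6/13) = 3.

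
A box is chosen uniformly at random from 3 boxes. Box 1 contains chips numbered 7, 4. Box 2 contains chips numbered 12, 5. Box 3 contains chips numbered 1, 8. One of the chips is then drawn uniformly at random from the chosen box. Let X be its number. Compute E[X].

E[X | box 1] = (7+4)/2 = 11/2.
E[X | box 2] = (12+5)/2 = 17/2.
E[X | box 3] = (1+8)/2 = 9/2.
E[X] = (1/3)·(11/2) + (1/3)·(17/2) + (1/3)·(9/2) = 37/6.

37/6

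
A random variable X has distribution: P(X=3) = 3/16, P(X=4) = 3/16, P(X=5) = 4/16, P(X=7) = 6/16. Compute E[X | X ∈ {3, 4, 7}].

P(X ∈ {3, 4, 7}) = 3/4.
Σ over the event: 3·3/16 + 4·3/16 + 7·3/8 = 63/16.
E[X | X ∈ {3, 4, 7}] = (63/16) / (3/4) = 21/4.

21/4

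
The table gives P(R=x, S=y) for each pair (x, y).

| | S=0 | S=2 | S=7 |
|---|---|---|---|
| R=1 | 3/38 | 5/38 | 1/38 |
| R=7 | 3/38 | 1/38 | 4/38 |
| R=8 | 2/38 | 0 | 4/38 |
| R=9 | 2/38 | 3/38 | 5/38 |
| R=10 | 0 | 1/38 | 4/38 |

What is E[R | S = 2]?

P(S = 2) = 5/19.
Σ R·P over the event = 1·(5/38) + 7·(1/38) + 9·(3/38) + 10·(1/38) = 49/38.
E[R | S = 2] = (49/38) / (5/19) = 49/10.

49/10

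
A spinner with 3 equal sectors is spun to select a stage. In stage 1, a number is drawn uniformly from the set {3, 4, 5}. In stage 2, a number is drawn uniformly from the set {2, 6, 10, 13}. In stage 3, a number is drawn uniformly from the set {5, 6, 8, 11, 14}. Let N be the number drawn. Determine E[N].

137/20

E[N | stage 1] = (3+4+5)/3 = 4.
E[N | stage 2] = (2+6+10+13)/4 = 31/4.
E[N | stage 3] = (5+6+8+11+14)/5 = 44/5.
E[N] = (1/3)·(4) + (1/3)·(31/4) + (1/3)·(44/5) = 137/20.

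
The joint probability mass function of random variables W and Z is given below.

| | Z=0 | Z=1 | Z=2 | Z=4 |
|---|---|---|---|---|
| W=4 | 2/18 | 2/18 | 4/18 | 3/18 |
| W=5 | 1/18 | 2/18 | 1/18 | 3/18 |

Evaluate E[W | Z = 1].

9/2

P(Z = 1) = 2/9.
Summing W·P(W=x,Z=y) over the conditioning event gives 1.
E[W | Z = 1] = (1) / (2/9) = 9/2.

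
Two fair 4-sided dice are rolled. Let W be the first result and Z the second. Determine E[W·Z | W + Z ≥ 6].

65/6

Outcomes with W + Z ≥ 6: (2,4), (3,3), (3,4), (4,2), (4,3), (4,4), each with probability 1/16.
E[W·Z | W + Z ≥ 6] = (8 + 9 + 12 + 8 + 12 + 16) / 6 = 65/6.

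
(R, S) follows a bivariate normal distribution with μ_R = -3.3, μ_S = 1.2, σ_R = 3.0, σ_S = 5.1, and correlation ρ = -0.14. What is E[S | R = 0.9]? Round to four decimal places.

0.2004

The regression of S on R has slope ρ·σ_S/σ_R and passes through (μ_R, μ_S).
E[S | R=0.9] = 1.2 + (-0.14)·(5.1/3.0)·(0.9 − (-3.3)) = 1.2 + (-0.238)·(4.2) = 0.2004.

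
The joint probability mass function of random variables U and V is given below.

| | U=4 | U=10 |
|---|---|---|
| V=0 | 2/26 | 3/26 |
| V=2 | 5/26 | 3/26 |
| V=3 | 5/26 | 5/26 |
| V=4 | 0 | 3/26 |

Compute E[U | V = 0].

P(V = 0) = 5/26.
Σ U·P over the event = 4·(2/26) + 10·(3/26) = 19/13.
E[U | V = 0] = (19/13) / (5/26) = 38/5.

38/5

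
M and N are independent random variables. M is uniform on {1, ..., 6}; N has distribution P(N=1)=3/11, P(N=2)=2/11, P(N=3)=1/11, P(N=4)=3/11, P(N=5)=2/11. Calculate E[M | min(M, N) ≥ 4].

5

P(min(M, N) ≥ 4) = 5/22.
Summing M·P(x,y) over outcomes with min(M, N) ≥ 4 gives 25/22.
E[M | min(M, N) ≥ 4] = (25/22) / (5/22) = 5.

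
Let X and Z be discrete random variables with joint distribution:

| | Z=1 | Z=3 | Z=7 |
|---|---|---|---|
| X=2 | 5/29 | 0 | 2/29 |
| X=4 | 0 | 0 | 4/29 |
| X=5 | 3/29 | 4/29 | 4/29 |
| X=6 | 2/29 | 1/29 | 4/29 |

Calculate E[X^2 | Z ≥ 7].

P(Z ≥ 7) = 14/29.
Summing X^2·P(X=x,Z=y) over the conditioning event gives 316/29.
E[X^2 | Z ≥ 7] = (316/29) / (14/29) = 158/7.

158/7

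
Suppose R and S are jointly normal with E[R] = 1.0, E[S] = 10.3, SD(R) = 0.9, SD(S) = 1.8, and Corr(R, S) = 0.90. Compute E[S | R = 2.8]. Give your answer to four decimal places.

For a bivariate normal, E[S | R=x] = μ_S + ρ·(σ_S/σ_R)·(x − μ_R).
E[S | R=2.8] = 10.3 + (0.90)·(1.8/0.9)·(2.8 − (1.0)) = 10.3 + (1.8)·(1.8) = 13.5400.

13.5400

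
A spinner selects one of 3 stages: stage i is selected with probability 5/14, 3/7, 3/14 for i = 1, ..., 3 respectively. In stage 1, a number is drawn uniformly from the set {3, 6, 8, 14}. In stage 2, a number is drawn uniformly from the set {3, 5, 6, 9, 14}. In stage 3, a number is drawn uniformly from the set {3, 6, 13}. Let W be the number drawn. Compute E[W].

E[W | stage 1] = (3+6+8+14)/4 = 31/4.
E[W | stage 2] = (3+5+6+9+14)/5 = 37/5.
E[W | stage 3] = (3+6+13)/3 = 22/3.
E[W] = (5/14)·(31/4) + (3/7)·(37/5) + (3/14)·(22/3) = 2103/280.

2103/280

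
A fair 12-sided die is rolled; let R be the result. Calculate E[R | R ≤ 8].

Given R ≤ 8, R is equally likely to be any of {1, 2, 3, 4, 5, 6, 7, 8}.
E[R | R ≤ 8] = (1 + 2 + 3 + 4 + 5 + 6 + 7 + 8) / 8 = 9/2.

9/2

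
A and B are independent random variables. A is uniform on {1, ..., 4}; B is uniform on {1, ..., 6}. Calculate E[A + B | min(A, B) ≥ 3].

8

Outcomes with min(A, B) ≥ 3: (3,3), (3,4), (3,5), (3,6), (4,3), (4,4), (4,5), (4,6), each with probability 1/24.
E[A + B | min(A, B) ≥ 3] = (6 + 7 + 8 + 9 + 7 + 8 + 9 + 10) / 8 = 8.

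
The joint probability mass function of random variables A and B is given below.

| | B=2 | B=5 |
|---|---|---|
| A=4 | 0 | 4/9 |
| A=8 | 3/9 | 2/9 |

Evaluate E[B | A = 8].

16/5

P(A = 8) = 5/9.
Σ B·P over the event = 2·(3/9) + 5·(2/9) = 16/9.
E[B | A = 8] = (16/9) / (5/9) = 16/5.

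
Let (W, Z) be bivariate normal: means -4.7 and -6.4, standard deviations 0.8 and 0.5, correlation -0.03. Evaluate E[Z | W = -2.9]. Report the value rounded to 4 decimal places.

-6.4338

For a bivariate normal, E[Z | W=x] = μ_Z + ρ·(σ_Z/σ_W)·(x − μ_W).
E[Z | W=-2.9] = -6.4 + (-0.03)·(0.5/0.8)·(-2.9 − (-4.7)) = -6.4 + (-0.01875)·(1.8) = -6.4338.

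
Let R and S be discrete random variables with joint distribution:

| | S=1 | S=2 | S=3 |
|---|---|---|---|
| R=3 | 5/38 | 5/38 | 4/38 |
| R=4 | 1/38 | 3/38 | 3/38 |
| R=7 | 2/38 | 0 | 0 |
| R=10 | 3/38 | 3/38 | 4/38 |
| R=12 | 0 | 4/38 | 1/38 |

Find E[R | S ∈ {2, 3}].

181/27

P(S ∈ {2, 3}) = 27/38.
Σ R·P over the event = 3·(5/38) + 3·(4/38) + 4·(3/38) + 4·(3/38) + 10·(3/38) + 10·(4/38) + 12·(4/38) + 12·(1/38) = 181/38.
E[R | S ∈ {2, 3}] = (181/38) / (27/38) = 181/27.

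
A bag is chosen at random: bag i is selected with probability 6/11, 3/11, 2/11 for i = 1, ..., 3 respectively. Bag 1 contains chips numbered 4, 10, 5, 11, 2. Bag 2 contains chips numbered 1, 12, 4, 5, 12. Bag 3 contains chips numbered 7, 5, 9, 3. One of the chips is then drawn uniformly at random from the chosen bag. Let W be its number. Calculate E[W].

354/55

E[W | bag 1] = (4+10+5+11+2)/5 = 32/5.
E[W | bag 2] = (1+12+4+5+12)/5 = 34/5.
E[W | bag 3] = (7+5+9+3)/4 = 6.
E[W] = (6/11)·(32/5) + (3/11)·(34/5) + (2/11)·(6) = 354/55.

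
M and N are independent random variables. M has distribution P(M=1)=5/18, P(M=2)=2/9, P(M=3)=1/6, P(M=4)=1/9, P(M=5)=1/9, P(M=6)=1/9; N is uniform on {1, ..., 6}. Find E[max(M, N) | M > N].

75/17

P(M > N) = 17/54.
Summing max(M,N)·P(x,y) over outcomes with M > N gives 25/18.
E[max(M, N) | M > N] = (25/18) / (17/54) = 75/17.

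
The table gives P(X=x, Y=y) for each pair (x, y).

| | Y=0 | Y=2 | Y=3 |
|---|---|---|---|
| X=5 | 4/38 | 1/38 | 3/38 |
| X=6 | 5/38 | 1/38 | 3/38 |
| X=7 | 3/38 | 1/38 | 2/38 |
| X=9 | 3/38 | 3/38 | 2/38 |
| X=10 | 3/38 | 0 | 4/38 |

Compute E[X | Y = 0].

64/9

P(Y = 0) = 9/19.
Σ X·P over the event = 5·(4/38) + 6·(5/38) + 7·(3/38) + 9·(3/38) + 10·(3/38) = 64/19.
E[X | Y = 0] = (64/19) / (9/19) = 64/9.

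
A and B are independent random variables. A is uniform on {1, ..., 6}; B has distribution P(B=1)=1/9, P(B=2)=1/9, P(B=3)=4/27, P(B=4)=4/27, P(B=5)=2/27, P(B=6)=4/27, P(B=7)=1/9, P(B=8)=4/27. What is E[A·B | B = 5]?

P(B = 5) = 2/27.
Summing AB·P(x,y) over outcomes with B = 5 gives 35/27.
E[A·B | B = 5] = (35/27) / (2/27) = 35/2.

35/2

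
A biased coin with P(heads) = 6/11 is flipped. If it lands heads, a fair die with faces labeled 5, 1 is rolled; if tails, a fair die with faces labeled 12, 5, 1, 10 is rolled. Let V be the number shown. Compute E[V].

E[V | heads] = (5+1)/2 = 3.
E[V | tails] = (12+5+1+10)/4 = 7.
E[V] = (6/11)·(3) + (5/11)·(7) = 53/11.

53/11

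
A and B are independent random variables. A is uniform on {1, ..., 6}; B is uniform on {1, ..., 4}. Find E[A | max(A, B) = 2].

Outcomes with max(A, B) = 2: (1,2), (2,1), (2,2), each with probability 1/24.
E[A | max(A, B) = 2] = (1 + 2 + 2) / 3 = 5/3.

5/3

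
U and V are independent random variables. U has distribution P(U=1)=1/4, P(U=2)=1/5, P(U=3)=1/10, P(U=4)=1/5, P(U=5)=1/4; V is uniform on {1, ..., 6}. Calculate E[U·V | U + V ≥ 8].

P(U + V ≥ 8) = 1/3.
Summing UV·P(x,y) over outcomes with U + V ≥ 8 gives 67/10.
E[U·V | U + V ≥ 8] = (67/10) / (1/3) = 201/10.

201/10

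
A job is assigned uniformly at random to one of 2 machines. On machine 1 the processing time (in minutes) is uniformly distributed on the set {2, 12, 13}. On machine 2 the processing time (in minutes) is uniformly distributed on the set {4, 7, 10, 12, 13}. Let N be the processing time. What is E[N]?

91/10

E[N | machine 1] = (2+12+13)/3 = 9.
E[N | machine 2] = (4+7+10+12+13)/5 = 46/5.
E[N] = (1/2)·(9) + (1/2)·(46/5) = 91/10.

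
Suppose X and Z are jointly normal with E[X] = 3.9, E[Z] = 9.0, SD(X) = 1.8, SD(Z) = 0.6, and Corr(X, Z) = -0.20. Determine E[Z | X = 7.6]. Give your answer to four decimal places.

The regression of Z on X has slope ρ·σ_Z/σ_X and passes through (μ_X, μ_Z).
E[Z | X=7.6] = 9.0 + (-0.20)·(0.6/1.8)·(7.6 − (3.9)) = 9.0 + (-0.066667)·(3.7) = 8.7533.

8.7533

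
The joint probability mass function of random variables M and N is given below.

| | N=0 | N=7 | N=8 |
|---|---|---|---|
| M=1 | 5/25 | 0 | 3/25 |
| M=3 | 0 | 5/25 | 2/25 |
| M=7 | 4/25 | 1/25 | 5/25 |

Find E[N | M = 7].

47/10

P(M = 7) = 2/5.
Σ N·P over the event = 0·(4/25) + 7·(1/25) + 8·(5/25) = 47/25.
E[N | M = 7] = (47/25) / (2/5) = 47/10.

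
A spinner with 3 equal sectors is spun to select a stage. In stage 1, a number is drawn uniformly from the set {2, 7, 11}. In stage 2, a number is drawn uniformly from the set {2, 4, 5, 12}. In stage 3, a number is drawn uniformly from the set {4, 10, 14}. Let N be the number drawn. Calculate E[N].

29/4

E[N | stage 1] = (2+7+11)/3 = 20/3.
E[N | stage 2] = (2+4+5+12)/4 = 23/4.
E[N | stage 3] = (4+10+14)/3 = 28/3.
E[N] = (1/3)·(20/3) + (1/3)·(23/4) + (1/3)·(28/3) = 29/4.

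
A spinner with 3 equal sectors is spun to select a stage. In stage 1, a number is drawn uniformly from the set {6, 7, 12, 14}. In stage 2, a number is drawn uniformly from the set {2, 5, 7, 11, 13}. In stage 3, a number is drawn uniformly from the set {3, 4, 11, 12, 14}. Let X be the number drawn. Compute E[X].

523/60

E[X | stage 1] = (6+7+12+14)/4 = 39/4.
E[X | stage 2] = (2+5+7+11+13)/5 = 38/5.
E[X | stage 3] = (3+4+11+12+14)/5 = 44/5.
By the law of total expectation,
E[X] = (1/3)·(39/4) + (1/3)·(38/5) + (1/3)·(44/5) = 523/60.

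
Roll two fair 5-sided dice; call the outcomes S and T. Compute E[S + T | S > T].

6

Outcomes with S > T: (2,1), (3,1), (3,2), (4,1), (4,2), (4,3), (5,1), (5,2), (5,3), (5,4), each with probability 1/25.
E[S + T | S > T] = (3 + 4 + 5 + 5 + 6 + 7 + 6 + 7 + 8 + 9) / 10 = 6.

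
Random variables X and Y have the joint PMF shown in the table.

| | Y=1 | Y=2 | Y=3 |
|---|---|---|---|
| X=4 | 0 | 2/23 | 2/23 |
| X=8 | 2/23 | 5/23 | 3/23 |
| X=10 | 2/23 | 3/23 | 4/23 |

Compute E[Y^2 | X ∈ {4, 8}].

75/14

P(X ∈ {4, 8}) = 14/23.
Σ Y^2·P over the event = 4·(2/23) + 9·(2/23) + 1·(2/23) + 4·(5/23) + 9·(3/23) = 75/23.
E[Y^2 | X ∈ {4, 8}] = (75/23) / (14/23) = 75/14.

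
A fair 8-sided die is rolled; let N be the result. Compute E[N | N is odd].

Given N is odd, N is equally likely to be any of {1, 3, 5, 7}.
E[N | N is odd] = (1 + 3 + 5 + 7) / 4 = 4.

4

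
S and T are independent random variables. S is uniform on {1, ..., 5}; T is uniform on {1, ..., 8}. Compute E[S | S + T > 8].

11/3

P(S + T > 8) = 3/8.
Summing S·P(x,y) over outcomes with S + T > 8 gives 11/8.
E[S | S + T > 8] = (11/8) / (3/8) = 11/3.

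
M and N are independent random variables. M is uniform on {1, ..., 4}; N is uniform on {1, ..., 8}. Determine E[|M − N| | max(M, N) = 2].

2/3

P(max(M, N) = 2) = 3/32.
Summing |M−N|·P(x,y) over outcomes with max(M, N) = 2 gives 1/16.
E[|M − N| | max(M, N) = 2] = (1/16) / (3/32) = 2/3.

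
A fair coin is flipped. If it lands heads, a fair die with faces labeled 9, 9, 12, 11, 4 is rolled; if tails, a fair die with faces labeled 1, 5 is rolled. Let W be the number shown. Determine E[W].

6

E[W | heads] = (9+9+12+11+4)/5 = 9.
E[W | tails] = (1+5)/2 = 3.
By the law of total expectation,
E[W] = (1/2)·(9) + (1/2)·(3) = 6.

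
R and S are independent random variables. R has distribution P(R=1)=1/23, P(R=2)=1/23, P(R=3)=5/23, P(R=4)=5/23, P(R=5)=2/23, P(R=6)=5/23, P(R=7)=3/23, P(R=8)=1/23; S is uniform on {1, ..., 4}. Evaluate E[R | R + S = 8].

27/5

P(R + S = 8) = 15/92.
Summing R·P(x,y) over outcomes with R + S = 8 gives 81/92.
E[R | R + S = 8] = (81/92) / (15/92) = 27/5.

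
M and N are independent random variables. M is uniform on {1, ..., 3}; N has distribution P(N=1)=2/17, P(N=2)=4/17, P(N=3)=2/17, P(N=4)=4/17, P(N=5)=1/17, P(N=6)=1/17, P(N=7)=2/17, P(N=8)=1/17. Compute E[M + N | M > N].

P(M > N) = 8/51.
Summing (M+N)·P(x,y) over outcomes with M > N gives 2/3.
E[M + N | M > N] = (2/3) / (8/51) = 17/4.

17/4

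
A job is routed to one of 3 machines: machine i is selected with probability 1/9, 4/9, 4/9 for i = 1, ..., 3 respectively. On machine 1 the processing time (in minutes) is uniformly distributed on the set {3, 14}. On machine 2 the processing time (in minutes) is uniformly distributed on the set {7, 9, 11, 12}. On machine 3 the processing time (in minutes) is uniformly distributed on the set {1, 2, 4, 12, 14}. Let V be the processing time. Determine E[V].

739/90

E[V | machine 1] = (3+14)/2 = 17/2.
E[V | machine 2] = (7+9+11+12)/4 = 39/4.
E[V | machine 3] = (1+2+4+12+14)/5 = 33/5.
E[V] = (1/9)·(17/2) + (4/9)·(39/4) + (4/9)·(33/5) = 739/90.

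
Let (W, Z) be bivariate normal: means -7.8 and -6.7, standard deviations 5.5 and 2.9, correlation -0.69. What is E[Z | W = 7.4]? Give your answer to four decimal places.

-12.2300

For a bivariate normal, E[Z | W=x] = μ_Z + ρ·(σ_Z/σ_W)·(x − μ_W).
E[Z | W=7.4] = -6.7 + (-0.69)·(2.9/5.5)·(7.4 − (-7.8)) = -6.7 + (-0.363818)·(15.2) = -12.2300.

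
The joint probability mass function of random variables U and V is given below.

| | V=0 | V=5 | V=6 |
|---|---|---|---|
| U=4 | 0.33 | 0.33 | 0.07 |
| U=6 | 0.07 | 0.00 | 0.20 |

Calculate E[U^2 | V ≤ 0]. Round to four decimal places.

P(V ≤ 0) = 0.40.
Σ U^2·P over the event = 16·(0.33) + 36·(0.07) = 7.80.
E[U^2 | V ≤ 0] = (7.80) / (0.40) = 19.5000.

19.5000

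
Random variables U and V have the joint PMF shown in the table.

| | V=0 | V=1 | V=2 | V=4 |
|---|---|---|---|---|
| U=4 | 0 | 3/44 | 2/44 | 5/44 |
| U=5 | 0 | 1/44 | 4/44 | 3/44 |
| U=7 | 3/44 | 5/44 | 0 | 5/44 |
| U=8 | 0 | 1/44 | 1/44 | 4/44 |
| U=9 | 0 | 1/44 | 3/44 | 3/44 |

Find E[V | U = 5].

21/8

P(U = 5) = 2/11.
Σ V·P over the event = 1·(1/44) + 2·(4/44) + 4·(3/44) = 21/44.
E[V | U = 5] = (21/44) / (2/11) = 21/8.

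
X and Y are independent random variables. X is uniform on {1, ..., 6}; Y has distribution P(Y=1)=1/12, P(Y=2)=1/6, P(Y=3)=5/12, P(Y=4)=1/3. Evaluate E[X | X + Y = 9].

P(X + Y = 9) = 1/8.
Summing X·P(x,y) over outcomes with X + Y = 9 gives 25/36.
E[X | X + Y = 9] = (25/36) / (1/8) = 50/9.

50/9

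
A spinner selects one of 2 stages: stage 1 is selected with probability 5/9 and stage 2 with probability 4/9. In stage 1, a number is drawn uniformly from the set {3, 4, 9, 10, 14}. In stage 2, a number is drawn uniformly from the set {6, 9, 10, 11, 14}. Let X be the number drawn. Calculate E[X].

E[X | stage 1] = (3+4+9+10+14)/5 = 8.
E[X | stage 2] = (6+9+10+11+14)/5 = 10.
By the law of total expectation,
E[X] = (5/9)·(8) + (4/9)·(10) = 80/9.

80/9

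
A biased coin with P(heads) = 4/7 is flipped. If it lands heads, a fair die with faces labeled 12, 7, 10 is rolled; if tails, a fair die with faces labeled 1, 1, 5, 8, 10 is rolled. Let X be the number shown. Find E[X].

23/3

E[X | heads] = (12+7+10)/3 = 29/3.
E[X | tails] = (1+1+5+8+10)/5 = 5.
By the law of total expectation,
E[X] = (4/7)·(29/3) + (3/7)·(5) = 23/3.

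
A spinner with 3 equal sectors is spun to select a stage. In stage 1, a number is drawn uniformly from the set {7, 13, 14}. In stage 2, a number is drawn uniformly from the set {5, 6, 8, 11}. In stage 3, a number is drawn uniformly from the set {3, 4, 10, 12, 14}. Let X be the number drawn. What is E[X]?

823/90

E[X | stage 1] = (7+13+14)/3 = 34/3.
E[X | stage 2] = (5+6+8+11)/4 = 15/2.
E[X | stage 3] = (3+4+10+12+14)/5 = 43/5.
By the law of total expectation,
E[X] = (1/3)·(34/3) + (1/3)·(15/2) + (1/3)·(43/5) = 823/90.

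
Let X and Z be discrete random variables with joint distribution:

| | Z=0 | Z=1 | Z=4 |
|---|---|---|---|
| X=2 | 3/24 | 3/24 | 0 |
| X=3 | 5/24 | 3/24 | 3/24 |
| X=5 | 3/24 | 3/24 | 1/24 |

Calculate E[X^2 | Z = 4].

P(Z = 4) = 1/6.
Σ X^2·P over the event = 9·(3/24) + 25·(1/24) = 13/6.
E[X^2 | Z = 4] = (13/6) / (1/6) = 13.

13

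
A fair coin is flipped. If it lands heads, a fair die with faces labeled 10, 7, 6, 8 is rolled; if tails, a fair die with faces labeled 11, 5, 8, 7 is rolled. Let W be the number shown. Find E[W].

31/4

E[W | heads] = (10+7+6+8)/4 = 31/4.
E[W | tails] = (11+5+8+7)/4 = 31/4.
By the law of total expectation,
E[W] = (1/2)·(31/4) + (1/2)·(31/4) = 31/4.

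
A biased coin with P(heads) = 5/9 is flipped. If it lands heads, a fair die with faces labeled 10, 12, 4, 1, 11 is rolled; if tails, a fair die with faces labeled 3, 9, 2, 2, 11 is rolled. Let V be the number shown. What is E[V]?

298/45

E[V | heads] = (10+12+4+1+11)/5 = 38/5.
E[V | tails] = (3+9+2+2+11)/5 = 27/5.
E[V] = (5/9)·(38/5) + (4/9)·(27/5) = 298/45.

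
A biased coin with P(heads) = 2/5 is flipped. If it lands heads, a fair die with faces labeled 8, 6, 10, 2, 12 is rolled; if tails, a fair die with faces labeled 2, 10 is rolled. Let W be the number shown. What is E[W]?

166/25

E[W | heads] = (8+6+10+2+12)/5 = 38/5.
E[W | tails] = (2+10)/2 = 6.
E[W] = (2/5)·(38/5) + (3/5)·(6) = 166/25.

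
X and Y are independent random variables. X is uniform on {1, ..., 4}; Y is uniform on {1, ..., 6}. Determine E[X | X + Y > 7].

10/3

Outcomes with X + Y > 7: (2,6), (3,5), (3,6), (4,4), (4,5), (4,6), each with probability 1/24.
E[X | X + Y > 7] = (2 + 3 + 3 + 4 + 4 + 4) / 6 = 10/3.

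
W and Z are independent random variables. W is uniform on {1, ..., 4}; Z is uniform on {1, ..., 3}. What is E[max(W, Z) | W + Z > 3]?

Outcomes with W + Z > 3: (1,3), (2,2), (2,3), (3,1), (3,2), (3,3), (4,1), (4,2), (4,3), each with probability 1/12.
E[max(W, Z) | W + Z > 3] = (3 + 2 + 3 + 3 + 3 + 3 + 4 + 4 + 4) / 9 = 29/9.

29/9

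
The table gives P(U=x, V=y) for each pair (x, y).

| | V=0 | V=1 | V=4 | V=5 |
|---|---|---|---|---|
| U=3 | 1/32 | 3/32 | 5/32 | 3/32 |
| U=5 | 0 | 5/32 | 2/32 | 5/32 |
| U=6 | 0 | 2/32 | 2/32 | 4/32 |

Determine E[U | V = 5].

29/6

P(V = 5) = 3/8.
Summing U·P(U=x,V=y) over the conditioning event gives 29/16.
E[U | V = 5] = (29/16) / (3/8) = 29/6.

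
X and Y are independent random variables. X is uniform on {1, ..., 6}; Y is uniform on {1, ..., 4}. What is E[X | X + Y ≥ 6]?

P(X + Y ≥ 6) = 7/12.
Summing X·P(x,y) over outcomes with X + Y ≥ 6 gives 8/3.
E[X | X + Y ≥ 6] = (8/3) / (7/12) = 32/7.

32/7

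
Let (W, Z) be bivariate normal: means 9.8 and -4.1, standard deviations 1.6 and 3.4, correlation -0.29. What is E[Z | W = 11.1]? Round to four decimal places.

E[Z | W=x] = μ_Z + ρ(σ_Z/σ_W)(x − μ_W) for jointly normal variables.
E[Z | W=11.1] = -4.1 + (-0.29)·(3.4/1.6)·(11.1 − (9.8)) = -4.1 + (-0.61625)·(1.3) = -4.9011.

-4.9011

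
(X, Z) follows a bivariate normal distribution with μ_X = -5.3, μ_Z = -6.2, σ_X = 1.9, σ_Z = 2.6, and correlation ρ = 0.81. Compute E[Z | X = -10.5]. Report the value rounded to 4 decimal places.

-11.9638

E[Z | X=x] = μ_Z + ρ(σ_Z/σ_X)(x − μ_X) for jointly normal variables.
E[Z | X=-10.5] = -6.2 + (0.81)·(2.6/1.9)·(-10.5 − (-5.3)) = -6.2 + (1.10842)·(-5.2) = -11.9638.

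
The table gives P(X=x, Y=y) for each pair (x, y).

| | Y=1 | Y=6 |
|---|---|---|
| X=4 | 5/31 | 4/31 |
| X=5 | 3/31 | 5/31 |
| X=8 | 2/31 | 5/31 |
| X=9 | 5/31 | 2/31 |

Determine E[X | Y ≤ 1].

32/5

P(Y ≤ 1) = 15/31.
Σ X·P over the event = 4·(5/31) + 5·(3/31) + 8·(2/31) + 9·(5/31) = 96/31.
E[X | Y ≤ 1] = (96/31) / (15/31) = 32/5.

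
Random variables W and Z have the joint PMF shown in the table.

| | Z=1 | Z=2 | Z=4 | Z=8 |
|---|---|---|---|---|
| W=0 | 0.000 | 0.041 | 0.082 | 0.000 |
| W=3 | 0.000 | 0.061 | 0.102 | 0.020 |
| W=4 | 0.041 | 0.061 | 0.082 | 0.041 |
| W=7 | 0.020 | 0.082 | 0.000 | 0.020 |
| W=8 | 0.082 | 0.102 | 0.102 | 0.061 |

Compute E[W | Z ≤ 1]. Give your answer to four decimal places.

P(Z ≤ 1) = 0.143.
Σ W·P over the event = 4·(0.041) + 7·(0.020) + 8·(0.082) = 0.960.
E[W | Z ≤ 1] = (0.960) / (0.143) = 6.7133.

6.7133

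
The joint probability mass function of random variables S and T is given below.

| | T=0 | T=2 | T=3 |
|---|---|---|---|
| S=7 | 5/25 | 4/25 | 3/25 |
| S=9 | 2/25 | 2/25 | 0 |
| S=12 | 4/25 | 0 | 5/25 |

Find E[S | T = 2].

23/3

P(T = 2) = 6/25.
Σ S·P over the event = 7·(4/25) + 9·(2/25) = 46/25.
E[S | T = 2] = (46/25) / (6/25) = 23/3.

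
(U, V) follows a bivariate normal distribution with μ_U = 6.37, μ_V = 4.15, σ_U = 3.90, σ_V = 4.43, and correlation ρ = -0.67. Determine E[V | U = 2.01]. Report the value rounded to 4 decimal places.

7.4682

E[V | U=x] = μ_V + ρ(σ_V/σ_U)(x − μ_U) for jointly normal variables.
E[V | U=2.01] = 4.15 + (-0.67)·(4.43/3.90)·(2.01 − (6.37)) = 4.15 + (-0.76105)·(-4.36) = 7.4682.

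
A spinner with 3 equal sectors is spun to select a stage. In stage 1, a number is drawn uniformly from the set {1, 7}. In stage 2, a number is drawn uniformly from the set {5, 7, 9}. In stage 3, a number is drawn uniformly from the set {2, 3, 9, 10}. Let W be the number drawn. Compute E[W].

E[W | stage 1] = (1+7)/2 = 4.
E[W | stage 2] = (5+7+9)/3 = 7.
E[W | stage 3] = (2+3+9+10)/4 = 6.
By the law of total expectation,
E[W] = (1/3)·(4) + (1/3)·(7) + (1/3)·(6) = 17/3.

17/3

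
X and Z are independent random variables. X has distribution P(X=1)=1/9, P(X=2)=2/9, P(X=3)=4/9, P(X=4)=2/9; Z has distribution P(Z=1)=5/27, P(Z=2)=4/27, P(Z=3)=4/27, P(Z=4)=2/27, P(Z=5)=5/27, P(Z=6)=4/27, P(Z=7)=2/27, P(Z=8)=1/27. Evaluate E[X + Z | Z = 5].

P(Z = 5) = 5/27.
Summing (X+Z)·P(x,y) over outcomes with Z = 5 gives 350/243.
E[X + Z | Z = 5] = (350/243) / (5/27) = 70/9.

70/9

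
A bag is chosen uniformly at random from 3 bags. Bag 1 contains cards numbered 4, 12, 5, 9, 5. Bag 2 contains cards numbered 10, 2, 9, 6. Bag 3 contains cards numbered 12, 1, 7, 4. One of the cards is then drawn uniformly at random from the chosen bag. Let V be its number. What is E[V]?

E[V | bag 1] = (4+12+5+9+5)/5 = 7.
E[V | bag 2] = (10+2+9+6)/4 = 27/4.
E[V | bag 3] = (12+1+7+4)/4 = 6.
E[V] = (1/3)·(7) + (1/3)·(27/4) + (1/3)·(6) = 79/12.

79/12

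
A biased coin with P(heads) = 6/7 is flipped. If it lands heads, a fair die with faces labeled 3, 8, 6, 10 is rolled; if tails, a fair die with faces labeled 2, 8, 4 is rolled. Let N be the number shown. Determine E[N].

271/42

E[N | heads] = (3+8+6+10)/4 = 27/4.
E[N | tails] = (2+8+4)/3 = 14/3.
By the law of total expectation,
E[N] = (6/7)·(27/4) + (1/7)·(14/3) = 271/42.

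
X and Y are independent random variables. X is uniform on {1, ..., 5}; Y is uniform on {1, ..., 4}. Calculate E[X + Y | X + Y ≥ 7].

23/3

Outcomes with X + Y ≥ 7: (3,4), (4,3), (4,4), (5,2), (5,3), (5,4), each with probability 1/20.
E[X + Y | X + Y ≥ 7] = (7 + 7 + 8 + 7 + 8 + 9) / 6 = 23/3.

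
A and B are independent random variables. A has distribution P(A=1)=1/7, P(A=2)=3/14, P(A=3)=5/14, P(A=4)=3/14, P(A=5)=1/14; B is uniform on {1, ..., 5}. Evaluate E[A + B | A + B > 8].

46/5

P(A + B > 8) = 1/14.
Summing (A+B)·P(x,y) over outcomes with A + B > 8 gives 23/35.
E[A + B | A + B > 8] = (23/35) / (1/14) = 46/5.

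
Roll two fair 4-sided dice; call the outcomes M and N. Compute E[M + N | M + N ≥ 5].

Outcomes with M + N ≥ 5: (1,4), (2,3), (2,4), (3,2), (3,3), (3,4), (4,1), (4,2), (4,3), (4,4), each with probability 1/16.
E[M + N | M + N ≥ 5] = (5 + 5 + 6 + 5 + 6 + 7 + 5 + 6 + 7 + 8) / 10 = 6.

6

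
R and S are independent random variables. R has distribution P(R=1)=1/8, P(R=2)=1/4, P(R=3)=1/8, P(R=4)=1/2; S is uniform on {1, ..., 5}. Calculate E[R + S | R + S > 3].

P(R + S > 3) = 9/10.
Summing (R+S)·P(x,y) over outcomes with R + S > 3 gives 229/40.
E[R + S | R + S > 3] = (229/40) / (9/10) = 229/36.

229/36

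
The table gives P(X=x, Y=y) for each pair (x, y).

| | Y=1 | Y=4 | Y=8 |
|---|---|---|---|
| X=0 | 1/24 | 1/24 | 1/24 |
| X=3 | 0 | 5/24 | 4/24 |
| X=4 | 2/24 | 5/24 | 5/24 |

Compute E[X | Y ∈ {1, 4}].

43/14

P(Y ∈ {1, 4}) = 7/12.
Σ X·P over the event = 0·(1/24) + 0·(1/24) + 3·(5/24) + 4·(2/24) + 4·(5/24) = 43/24.
E[X | Y ∈ {1, 4}] = (43/24) / (7/12) = 43/14.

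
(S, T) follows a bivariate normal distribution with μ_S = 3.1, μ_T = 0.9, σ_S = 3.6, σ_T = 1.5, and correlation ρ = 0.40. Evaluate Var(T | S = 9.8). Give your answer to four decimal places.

1.8900

The conditional variance in a bivariate normal is σ_T²(1 − ρ²), independent of x.
Var(T | S=9.8) = (1.5)²·(1 − (0.40)²) = 2.25·0.84 = 1.8900.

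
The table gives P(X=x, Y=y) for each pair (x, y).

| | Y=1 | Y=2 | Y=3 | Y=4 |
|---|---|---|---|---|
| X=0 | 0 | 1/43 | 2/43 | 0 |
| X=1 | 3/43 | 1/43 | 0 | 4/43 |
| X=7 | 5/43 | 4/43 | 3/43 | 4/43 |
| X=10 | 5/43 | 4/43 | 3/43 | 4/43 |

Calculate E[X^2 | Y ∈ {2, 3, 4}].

P(Y ∈ {2, 3, 4}) = 30/43.
Summing X^2·P(X=x,Y=y) over the conditioning event gives 1644/43.
E[X^2 | Y ∈ {2, 3, 4}] = (1644/43) / (30/43) = 274/5.

274/5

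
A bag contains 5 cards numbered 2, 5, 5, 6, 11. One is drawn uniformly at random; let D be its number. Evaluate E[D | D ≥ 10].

P(D ≥ 10) = 1/5.
Σ over the event: 11·1/5 = 11/5.
E[D | D ≥ 10] = (11/5) / (1/5) = 11.

11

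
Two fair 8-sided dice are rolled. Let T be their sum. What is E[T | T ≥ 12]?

P(T ≥ 12) = 15/64.
Σ over the event: 12·5/64 + 13·1/16 + 14·3/64 + 15·1/32 + 16·1/64 = 25/8.
E[T | T ≥ 12] = (25/8) / (15/64) = 40/3.

40/3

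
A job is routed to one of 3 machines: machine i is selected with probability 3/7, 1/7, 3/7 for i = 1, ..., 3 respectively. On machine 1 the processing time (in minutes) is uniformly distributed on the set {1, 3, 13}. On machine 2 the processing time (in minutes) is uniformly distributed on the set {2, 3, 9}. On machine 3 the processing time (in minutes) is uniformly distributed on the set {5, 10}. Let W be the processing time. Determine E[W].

E[W | machine 1] = (1+3+13)/3 = 17/3.
E[W | machine 2] = (2+3+9)/3 = 14/3.
E[W | machine 3] = (5+10)/2 = 15/2.
By the law of total expectation,
E[W] = (3/7)·(17/3) + (1/7)·(14/3) + (3/7)·(15/2) = 265/42.

265/42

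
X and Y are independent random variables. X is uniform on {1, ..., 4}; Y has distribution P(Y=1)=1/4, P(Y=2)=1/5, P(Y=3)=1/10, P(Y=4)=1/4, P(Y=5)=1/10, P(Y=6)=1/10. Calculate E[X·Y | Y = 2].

5

P(Y = 2) = 1/5.
Summing XY·P(x,y) over outcomes with Y = 2 gives 1.
E[X·Y | Y = 2] = (1) / (1/5) = 5.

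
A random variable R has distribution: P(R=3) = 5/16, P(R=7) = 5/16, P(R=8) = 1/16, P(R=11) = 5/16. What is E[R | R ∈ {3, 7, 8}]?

P(R ∈ {3, 7, 8}) = 11/16.
Σ over the event: 3·5/16 + 7·5/16 + 8·1/16 = 29/8.
E[R | R ∈ {3, 7, 8}] = (29/8) / (11/16) = 58/11.

58/11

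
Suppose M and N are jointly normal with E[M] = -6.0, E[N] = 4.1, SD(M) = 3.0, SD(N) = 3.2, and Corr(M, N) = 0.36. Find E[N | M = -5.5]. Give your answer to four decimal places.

4.2920

For a bivariate normal, E[N | M=x] = μ_N + ρ·(σ_N/σ_M)·(x − μ_M).
E[N | M=-5.5] = 4.1 + (0.36)·(3.2/3.0)·(-5.5 − (-6.0)) = 4.1 + (0.384)·(0.5) = 4.2920.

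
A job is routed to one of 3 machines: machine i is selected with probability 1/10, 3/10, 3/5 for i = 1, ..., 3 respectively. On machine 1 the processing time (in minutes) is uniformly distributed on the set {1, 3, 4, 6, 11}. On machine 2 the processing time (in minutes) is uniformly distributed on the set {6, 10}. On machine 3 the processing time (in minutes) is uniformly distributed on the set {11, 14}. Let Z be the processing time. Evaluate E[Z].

E[Z | machine 1] = (1+3+4+6+11)/5 = 5.
E[Z | machine 2] = (6+10)/2 = 8.
E[Z | machine 3] = (11+14)/2 = 25/2.
By the law of total expectation,
E[Z] = (1/10)·(5) + (3/10)·(8) + (3/5)·(25/2) = 52/5.

52/5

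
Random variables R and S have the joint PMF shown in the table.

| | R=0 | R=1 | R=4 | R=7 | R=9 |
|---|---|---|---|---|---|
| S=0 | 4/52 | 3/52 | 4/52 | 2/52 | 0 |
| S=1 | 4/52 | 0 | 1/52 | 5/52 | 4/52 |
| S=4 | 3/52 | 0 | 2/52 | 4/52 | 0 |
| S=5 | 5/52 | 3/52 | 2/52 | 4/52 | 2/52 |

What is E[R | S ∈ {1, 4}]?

P(S ∈ {1, 4}) = 23/52.
Σ R·P over the event = 0·(4/52) + 0·(3/52) + 4·(1/52) + 4·(2/52) + 7·(5/52) + 7·(4/52) + 9·(4/52) = 111/52.
E[R | S ∈ {1, 4}] = (111/52) / (23/52) = 111/23.

111/23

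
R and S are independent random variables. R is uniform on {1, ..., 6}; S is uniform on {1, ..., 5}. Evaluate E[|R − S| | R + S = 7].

13/5

Outcomes with R + S = 7: (2,5), (3,4), (4,3), (5,2), (6,1), each with probability 1/30.
E[|R − S| | R + S = 7] = (3 + 1 + 1 + 3 + 5) / 5 = 13/5.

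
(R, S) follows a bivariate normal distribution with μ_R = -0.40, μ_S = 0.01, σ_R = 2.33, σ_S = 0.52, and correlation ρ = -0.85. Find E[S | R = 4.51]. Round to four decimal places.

The regression of S on R has slope ρ·σ_S/σ_R and passes through (μ_R, μ_S).
E[S | R=4.51] = 0.01 + (-0.85)·(0.52/2.33)·(4.51 − (-0.40)) = 0.01 + (-0.1897)·(4.91) = -0.9214.

-0.9214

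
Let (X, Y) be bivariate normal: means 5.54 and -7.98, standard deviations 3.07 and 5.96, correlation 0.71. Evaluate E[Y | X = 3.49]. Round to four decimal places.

E[Y | X=x] = μ_Y + ρ(σ_Y/σ_X)(x − μ_X) for jointly normal variables.
E[Y | X=3.49] = -7.98 + (0.71)·(5.96/3.07)·(3.49 − (5.54)) = -7.98 + (1.3784)·(-2.05) = -10.8057.

-10.8057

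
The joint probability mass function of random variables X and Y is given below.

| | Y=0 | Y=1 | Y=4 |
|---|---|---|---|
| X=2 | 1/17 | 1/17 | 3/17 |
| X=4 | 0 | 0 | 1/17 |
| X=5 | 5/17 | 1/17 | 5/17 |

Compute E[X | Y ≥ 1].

P(Y ≥ 1) = 11/17.
Σ X·P over the event = 2·(1/17) + 2·(3/17) + 4·(1/17) + 5·(1/17) + 5·(5/17) = 42/17.
E[X | Y ≥ 1] = (42/17) / (11/17) = 42/11.

42/11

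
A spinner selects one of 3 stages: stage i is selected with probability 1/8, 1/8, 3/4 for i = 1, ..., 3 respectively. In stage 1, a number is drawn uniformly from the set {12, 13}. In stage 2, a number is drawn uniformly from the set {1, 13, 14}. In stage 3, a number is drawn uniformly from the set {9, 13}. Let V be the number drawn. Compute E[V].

527/48

E[V | stage 1] = (12+13)/2 = 25/2.
E[V | stage 2] = (1+13+14)/3 = 28/3.
E[V | stage 3] = (9+13)/2 = 11.
E[V] = (1/8)·(25/2) + (1/8)·(28/3) + (3/4)·(11) = 527/48.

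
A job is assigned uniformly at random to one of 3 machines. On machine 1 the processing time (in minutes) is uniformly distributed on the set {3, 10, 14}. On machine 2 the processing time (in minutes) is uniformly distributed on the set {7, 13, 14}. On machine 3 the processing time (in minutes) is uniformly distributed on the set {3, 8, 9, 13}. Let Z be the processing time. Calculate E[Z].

343/36

E[Z | machine 1] = (3+10+14)/3 = 9.
E[Z | machine 2] = (7+13+14)/3 = 34/3.
E[Z | machine 3] = (3+8+9+13)/4 = 33/4.
By the law of total expectation,
E[Z] = (1/3)·(9) + (1/3)·(34/3) + (1/3)·(33/4) = 343/36.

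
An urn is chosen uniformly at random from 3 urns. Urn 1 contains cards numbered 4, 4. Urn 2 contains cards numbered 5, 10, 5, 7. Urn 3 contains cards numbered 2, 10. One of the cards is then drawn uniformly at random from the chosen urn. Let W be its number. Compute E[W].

67/12

E[W | urn 1] = (4+4)/2 = 4.
E[W | urn 2] = (5+10+5+7)/4 = 27/4.
E[W | urn 3] = (2+10)/2 = 6.
By the law of total expectation,
E[W] = (1/3)·(4) + (1/3)·(27/4) + (1/3)·(6) = 67/12.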